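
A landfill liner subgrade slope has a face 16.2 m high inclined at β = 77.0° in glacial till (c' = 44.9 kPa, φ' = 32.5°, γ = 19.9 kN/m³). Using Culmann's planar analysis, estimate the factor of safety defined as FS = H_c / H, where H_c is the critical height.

FS = 1.60

H_c = (4c'/γ) · sinβ cosφ' / [1 − cos(β − φ')]
    = (4·44.9/19.9) · sin77.0°·cos32.5° / [1 − cos44.5°]
    = 9.025 · 0.8218 / 0.2867 = 25.86 m
FS = H_c / H = 25.86 / 16.2 = 1.597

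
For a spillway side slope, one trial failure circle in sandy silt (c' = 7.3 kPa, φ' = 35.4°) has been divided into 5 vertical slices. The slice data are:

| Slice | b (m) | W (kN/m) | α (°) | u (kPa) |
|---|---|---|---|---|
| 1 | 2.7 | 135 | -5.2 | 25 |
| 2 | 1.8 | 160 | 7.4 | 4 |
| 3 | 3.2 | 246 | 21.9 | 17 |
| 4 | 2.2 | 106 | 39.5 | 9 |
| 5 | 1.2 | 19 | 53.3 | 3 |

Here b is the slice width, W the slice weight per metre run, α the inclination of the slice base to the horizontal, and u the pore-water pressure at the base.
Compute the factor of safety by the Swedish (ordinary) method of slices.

Ordinary method of slices: FS = Σ[c'·Δl_i + (W_i cosα_i − u_i·Δl_i)·tanφ'] / Σ W_i sinα_i, with Δl_i = b_i / cosα_i.
Slice 1: Δl = 2.7/cos(-5.2°) = 2.711 m; N'_1 = 135·cos(-5.2°) − 25·2.711 = 66.7; c'Δl = 19.79; W sinα = -12.2
Slice 2: Δl = 1.8/cos7.4° = 1.815 m; N'_2 = 160·cos7.4° − 4·1.815 = 151.4; c'Δl = 13.25; W sinα = 20.6
Slice 3: Δl = 3.2/cos21.9° = 3.449 m; N'_3 = 246·cos21.9° − 17·3.449 = 169.6; c'Δl = 25.18; W sinα = 91.8
Slice 4: Δl = 2.2/cos39.5° = 2.851 m; N'_4 = 106·cos39.5° − 9·2.851 = 56.1; c'Δl = 20.81; W sinα = 67.4
Slice 5: Δl = 1.2/cos53.3° = 2.008 m; N'_5 = 19·cos53.3° − 3·2.008 = 5.3; c'Δl = 14.66; W sinα = 15.2
Σc'Δl = 93.7 kN/m; ΣN' = 449.2 kN/m; ΣW sinα = 182.8 kN/m
Resisting = 93.7 + 449.2·tan35.4° = 93.7 + 319.2 = 412.9 kN/m
FS = 412.9 / 182.8 = 2.259

FS = 2.26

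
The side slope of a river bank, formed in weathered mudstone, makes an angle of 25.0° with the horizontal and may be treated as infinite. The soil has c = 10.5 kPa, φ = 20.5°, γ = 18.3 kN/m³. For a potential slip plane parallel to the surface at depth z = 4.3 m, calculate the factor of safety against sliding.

For an infinite slope with a slip plane parallel to the surface (no pore pressure): FS = [c + γz cos²β tanφ] / [γz sinβ cosβ].
γz = 18.3·4.3 = 78.69 kN/m²
Numerator = 10.5 + 78.69·cos²25.0°·tan20.5° = 10.5 + 78.69·0.8214·0.3739 = 34.666 kPa
Denominator = 78.69·sin25.0°·cos25.0° = 78.69·0.4226·0.9063 = 30.140 kPa
FS = 34.666 / 30.140 = 1.150

FS = 1.15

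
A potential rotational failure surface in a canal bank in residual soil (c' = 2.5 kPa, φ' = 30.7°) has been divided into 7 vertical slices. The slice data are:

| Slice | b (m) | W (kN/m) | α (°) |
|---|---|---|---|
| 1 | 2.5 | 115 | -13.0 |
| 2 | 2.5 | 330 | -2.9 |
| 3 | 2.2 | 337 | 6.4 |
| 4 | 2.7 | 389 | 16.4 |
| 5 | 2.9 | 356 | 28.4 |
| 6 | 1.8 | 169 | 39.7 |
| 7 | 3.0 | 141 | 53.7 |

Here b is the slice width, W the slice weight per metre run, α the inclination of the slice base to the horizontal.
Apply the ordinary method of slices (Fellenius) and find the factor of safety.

Ordinary method of slices: FS = Σ[c'·Δl_i + (W_i cosα_i)·tanφ'] / Σ W_i sinα_i, with Δl_i = b_i / cosα_i.
Slice 1: Δl = 2.5/cos(-13.0°) = 2.566 m; N'_1 = 115·cos(-13.0°) = 112.1; c'Δl = 6.41; W sinα = -25.9
Slice 2: Δl = 2.5/cos(-2.9°) = 2.503 m; N'_2 = 330·cos(-2.9°) = 329.6; c'Δl = 6.26; W sinα = -16.7
Slice 3: Δl = 2.2/cos6.4° = 2.214 m; N'_3 = 337·cos6.4° = 334.9; c'Δl = 5.53; W sinα = 37.6
Slice 4: Δl = 2.7/cos16.4° = 2.815 m; N'_4 = 389·cos16.4° = 373.2; c'Δl = 7.04; W sinα = 109.8
Slice 5: Δl = 2.9/cos28.4° = 3.297 m; N'_5 = 356·cos28.4° = 313.2; c'Δl = 8.24; W sinα = 169.3
Slice 6: Δl = 1.8/cos39.7° = 2.339 m; N'_6 = 169·cos39.7° = 130.0; c'Δl = 5.85; W sinα = 108.0
Slice 7: Δl = 3.0/cos53.7° = 5.067 m; N'_7 = 141·cos53.7° = 83.5; c'Δl = 12.67; W sinα = 113.6
Σc'Δl = 52.0 kN/m; ΣN' = 1676.4 kN/m; ΣW sinα = 495.7 kN/m
Resisting = 52.0 + 1676.4·tan30.7° = 52.0 + 995.3 = 1047.4 kN/m
FS = 1047.4 / 495.7 = 2.113

FS = 2.11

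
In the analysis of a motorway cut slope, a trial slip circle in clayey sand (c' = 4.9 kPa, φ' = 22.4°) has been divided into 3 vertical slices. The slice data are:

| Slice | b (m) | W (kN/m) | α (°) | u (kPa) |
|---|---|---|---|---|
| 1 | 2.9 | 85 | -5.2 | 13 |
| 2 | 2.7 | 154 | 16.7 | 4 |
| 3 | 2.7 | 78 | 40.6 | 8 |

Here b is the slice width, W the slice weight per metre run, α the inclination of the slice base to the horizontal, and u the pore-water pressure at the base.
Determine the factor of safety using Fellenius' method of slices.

Ordinary method of slices: FS = Σ[c'·Δl_i + (W_i cosα_i − u_i·Δl_i)·tanφ'] / Σ W_i sinα_i, with Δl_i = b_i / cosα_i.
Slice 1: Δl = 2.9/cos(-5.2°) = 2.912 m; N'_1 = 85·cos(-5.2°) − 13·2.912 = 46.8; c'Δl = 14.27; W sinα = -7.7
Slice 2: Δl = 2.7/cos16.7° = 2.819 m; N'_2 = 154·cos16.7° − 4·2.819 = 136.2; c'Δl = 13.81; W sinα = 44.3
Slice 3: Δl = 2.7/cos40.6° = 3.556 m; N'_3 = 78·cos40.6° − 8·3.556 = 30.8; c'Δl = 17.42; W sinα = 50.8
Σc'Δl = 45.5 kN/m; ΣN' = 213.8 kN/m; ΣW sinα = 87.3 kN/m
Resisting = 45.5 + 213.8·tan22.4° = 45.5 + 88.1 = 133.6 kN/m
FS = 133.6 / 87.3 = 1.530

FS = 1.53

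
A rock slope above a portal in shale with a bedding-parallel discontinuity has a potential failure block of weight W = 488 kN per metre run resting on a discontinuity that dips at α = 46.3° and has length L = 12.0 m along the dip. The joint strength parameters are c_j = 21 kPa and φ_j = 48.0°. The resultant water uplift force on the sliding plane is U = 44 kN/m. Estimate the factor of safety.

Resolving the block weight along and normal to the plane and applying the Mohr–Coulomb strength on the joint:
N' = W cosα − U = 488·cos46.3° − 44 = 293.2 kN/m
Driving force T = W sinα = 488·sin46.3° = 352.8 kN/m
Resisting force R = c_j·L + N'·tanφ_j = 21·12.0 + 293.2·tan48.0° = 252.0 + 325.6 = 577.6 kN/m
FS = R / T = 577.6 / 352.8 = 1.637

FS = 1.64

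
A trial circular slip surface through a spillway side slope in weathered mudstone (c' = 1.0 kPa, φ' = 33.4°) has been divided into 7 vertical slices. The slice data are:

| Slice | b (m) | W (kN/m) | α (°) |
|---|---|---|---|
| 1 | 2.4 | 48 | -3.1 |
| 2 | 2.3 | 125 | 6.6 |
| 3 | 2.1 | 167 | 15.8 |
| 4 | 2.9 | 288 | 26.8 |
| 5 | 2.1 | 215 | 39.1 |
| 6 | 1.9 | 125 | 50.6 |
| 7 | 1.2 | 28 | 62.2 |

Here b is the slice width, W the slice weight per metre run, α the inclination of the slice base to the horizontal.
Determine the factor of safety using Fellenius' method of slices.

FS = 1.30

Ordinary method of slices: FS = Σ[c'·Δl_i + (W_i cosα_i)·tanφ'] / Σ W_i sinα_i, with Δl_i = b_i / cosα_i.
Slice 1: Δl = 2.4/cos(-3.1°) = 2.404 m; N'_1 = 48·cos(-3.1°) = 47.9; c'Δl = 2.40; W sinα = -2.6
Slice 2: Δl = 2.3/cos6.6° = 2.315 m; N'_2 = 125·cos6.6° = 124.2; c'Δl = 2.32; W sinα = 14.4
Slice 3: Δl = 2.1/cos15.8° = 2.182 m; N'_3 = 167·cos15.8° = 160.7; c'Δl = 2.18; W sinα = 45.5
Slice 4: Δl = 2.9/cos26.8° = 3.249 m; N'_4 = 288·cos26.8° = 257.1; c'Δl = 3.25; W sinα = 129.9
Slice 5: Δl = 2.1/cos39.1° = 2.706 m; N'_5 = 215·cos39.1° = 166.8; c'Δl = 2.71; W sinα = 135.6
Slice 6: Δl = 1.9/cos50.6° = 2.993 m; N'_6 = 125·cos50.6° = 79.3; c'Δl = 2.99; W sinα = 96.6
Slice 7: Δl = 1.2/cos62.2° = 2.573 m; N'_7 = 28·cos62.2° = 13.1; c'Δl = 2.57; W sinα = 24.8
Σc'Δl = 18.4 kN/m; ΣN' = 849.1 kN/m; ΣW sinα = 444.1 kN/m
Resisting = 18.4 + 849.1·tan33.4° = 18.4 + 559.9 = 578.3 kN/m
FS = 578.3 / 444.1 = 1.302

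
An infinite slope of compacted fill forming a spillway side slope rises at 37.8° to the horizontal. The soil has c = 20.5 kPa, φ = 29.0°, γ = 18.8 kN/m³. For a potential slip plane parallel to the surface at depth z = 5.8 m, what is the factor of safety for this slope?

For an infinite slope with a slip plane parallel to the surface (no pore pressure): FS = [c + γz cos²β tanφ] / [γz sinβ cosβ].
γz = 18.8·5.8 = 109.04 kN/m²
Numerator = 20.5 + 109.04·cos²37.8°·tan29.0° = 20.5 + 109.04·0.6243·0.5543 = 58.237 kPa
Denominator = 109.04·sin37.8°·cos37.8° = 109.04·0.6129·0.7902 = 52.807 kPa
FS = 58.237 / 52.807 = 1.103

FS = 1.10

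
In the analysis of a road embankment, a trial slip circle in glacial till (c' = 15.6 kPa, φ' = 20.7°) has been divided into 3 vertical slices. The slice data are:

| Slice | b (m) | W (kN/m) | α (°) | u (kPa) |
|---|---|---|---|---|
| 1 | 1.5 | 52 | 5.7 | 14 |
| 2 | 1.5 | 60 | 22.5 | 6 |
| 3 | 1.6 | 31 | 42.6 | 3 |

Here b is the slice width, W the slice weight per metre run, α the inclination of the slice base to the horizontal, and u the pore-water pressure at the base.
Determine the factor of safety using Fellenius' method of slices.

FS = 2.40

Ordinary method of slices: FS = Σ[c'·Δl_i + (W_i cosα_i − u_i·Δl_i)·tanφ'] / Σ W_i sinα_i, with Δl_i = b_i / cosα_i.
Slice 1: Δl = 1.5/cos5.7° = 1.507 m; N'_1 = 52·cos5.7° − 14·1.507 = 30.6; c'Δl = 23.52; W sinα = 5.2
Slice 2: Δl = 1.5/cos22.5° = 1.624 m; N'_2 = 60·cos22.5° − 6·1.624 = 45.7; c'Δl = 25.33; W sinα = 23.0
Slice 3: Δl = 1.6/cos42.6° = 2.174 m; N'_3 = 31·cos42.6° − 3·2.174 = 16.3; c'Δl = 33.91; W sinα = 21.0
Σc'Δl = 82.8 kN/m; ΣN' = 92.6 kN/m; ΣW sinα = 49.1 kN/m
Resisting = 82.8 + 92.6·tan20.7° = 82.8 + 35.0 = 117.8 kN/m
FS = 117.8 / 49.1 = 2.398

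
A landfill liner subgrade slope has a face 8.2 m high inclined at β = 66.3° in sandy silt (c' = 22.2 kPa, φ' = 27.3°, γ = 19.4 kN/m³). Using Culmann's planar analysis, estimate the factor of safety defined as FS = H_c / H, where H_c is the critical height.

FS = 2.04

H_c = (4c'/γ) · sinβ cosφ' / [1 − cos(β − φ')]
    = (4·22.2/19.4) · sin66.3°·cos27.3° / [1 − cos39.0°]
    = 4.577 · 0.8137 / 0.2229 = 16.71 m
FS = H_c / H = 16.71 / 8.2 = 2.038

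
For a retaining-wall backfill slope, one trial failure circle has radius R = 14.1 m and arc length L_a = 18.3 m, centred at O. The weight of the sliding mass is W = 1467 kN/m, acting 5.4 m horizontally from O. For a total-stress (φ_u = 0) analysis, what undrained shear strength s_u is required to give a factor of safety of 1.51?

s_u = 46.4 kPa

FS = s_u·L_a·R / (W·d), so s_u = FS·W·d / (L_a·R).
s_u = 1.51·1467·5.4 / (18.30·14.1) = 11961.9 / 258.03 = 46.36 kPa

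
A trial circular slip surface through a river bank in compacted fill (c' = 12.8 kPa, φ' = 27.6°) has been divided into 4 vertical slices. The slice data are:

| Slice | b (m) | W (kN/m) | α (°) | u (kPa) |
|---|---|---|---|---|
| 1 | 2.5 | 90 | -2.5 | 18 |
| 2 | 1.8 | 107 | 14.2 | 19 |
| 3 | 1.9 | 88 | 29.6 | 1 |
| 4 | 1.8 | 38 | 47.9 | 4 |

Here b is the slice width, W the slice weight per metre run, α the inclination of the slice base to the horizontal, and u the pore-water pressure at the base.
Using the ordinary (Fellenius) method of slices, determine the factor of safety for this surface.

Ordinary method of slices: FS = Σ[c'·Δl_i + (W_i cosα_i − u_i·Δl_i)·tanφ'] / Σ W_i sinα_i, with Δl_i = b_i / cosα_i.
Slice 1: Δl = 2.5/cos(-2.5°) = 2.502 m; N'_1 = 90·cos(-2.5°) − 18·2.502 = 44.9; c'Δl = 32.03; W sinα = -3.9
Slice 2: Δl = 1.8/cos14.2° = 1.857 m; N'_2 = 107·cos14.2° − 19·1.857 = 68.5; c'Δl = 23.77; W sinα = 26.2
Slice 3: Δl = 1.9/cos29.6° = 2.185 m; N'_3 = 88·cos29.6° − 1·2.185 = 74.3; c'Δl = 27.97; W sinα = 43.5
Slice 4: Δl = 1.8/cos47.9° = 2.685 m; N'_4 = 38·cos47.9° − 4·2.685 = 14.7; c'Δl = 34.37; W sinα = 28.2
Σc'Δl = 118.1 kN/m; ΣN' = 202.4 kN/m; ΣW sinα = 94.0 kN/m
Resisting = 118.1 + 202.4·tan27.6° = 118.1 + 105.8 = 223.9 kN/m
FS = 223.9 / 94.0 = 2.383

FS = 2.38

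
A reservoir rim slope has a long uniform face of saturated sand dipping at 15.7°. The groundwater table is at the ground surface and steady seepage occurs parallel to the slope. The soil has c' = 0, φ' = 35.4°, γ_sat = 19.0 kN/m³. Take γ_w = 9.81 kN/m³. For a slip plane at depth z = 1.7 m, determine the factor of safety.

FS = 1.22

With seepage parallel to the slope and the water table at the surface, the effective normal stress on the slip plane uses the buoyant unit weight γ' = γ_sat − γ_w while the driving shear stress uses γ_sat:
FS = [c' + γ' z cos²β tanφ'] / [γ_sat z sinβ cosβ]
(For c' = 0 this reduces to FS = (γ'/γ_sat)·tanφ'/tanβ.)
γ' = 19.0 − 9.81 = 9.19 kN/m³
Numerator = 0.0 + 9.19·1.7·cos²15.7°·tan35.4° = 0.0 + 9.19·1.7·0.9268·0.7107 = 10.290 kPa
Denominator = 19.0·1.7·sin15.7°·cos15.7° = 19.0·1.7·0.2706·0.9627 = 8.414 kPa
FS = 10.290 / 8.414 = 1.223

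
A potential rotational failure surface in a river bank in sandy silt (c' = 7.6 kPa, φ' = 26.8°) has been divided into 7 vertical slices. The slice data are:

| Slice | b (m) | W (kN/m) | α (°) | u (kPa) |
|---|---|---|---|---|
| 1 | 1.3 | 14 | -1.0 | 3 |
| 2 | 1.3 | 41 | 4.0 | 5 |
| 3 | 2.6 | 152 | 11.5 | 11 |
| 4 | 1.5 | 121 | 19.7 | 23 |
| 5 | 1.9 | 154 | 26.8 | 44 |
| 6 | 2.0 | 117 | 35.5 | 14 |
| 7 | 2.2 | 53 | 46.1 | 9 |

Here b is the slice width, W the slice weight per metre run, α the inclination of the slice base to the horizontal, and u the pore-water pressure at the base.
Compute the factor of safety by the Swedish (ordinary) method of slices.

Ordinary method of slices: FS = Σ[c'·Δl_i + (W_i cosα_i − u_i·Δl_i)·tanφ'] / Σ W_i sinα_i, with Δl_i = b_i / cosα_i.
Slice 1: Δl = 1.3/cos(-1.0°) = 1.300 m; N'_1 = 14·cos(-1.0°) − 3·1.300 = 10.1; c'Δl = 9.88; W sinα = -0.2
Slice 2: Δl = 1.3/cos4.0° = 1.303 m; N'_2 = 41·cos4.0° − 5·1.303 = 34.4; c'Δl = 9.90; W sinα = 2.9
Slice 3: Δl = 2.6/cos11.5° = 2.653 m; N'_3 = 152·cos11.5° − 11·2.653 = 119.8; c'Δl = 20.16; W sinα = 30.3
Slice 4: Δl = 1.5/cos19.7° = 1.593 m; N'_4 = 121·cos19.7° − 23·1.593 = 77.3; c'Δl = 12.11; W sinα = 40.8
Slice 5: Δl = 1.9/cos26.8° = 2.129 m; N'_5 = 154·cos26.8° − 44·2.129 = 43.8; c'Δl = 16.18; W sinα = 69.4
Slice 6: Δl = 2.0/cos35.5° = 2.457 m; N'_6 = 117·cos35.5° − 14·2.457 = 60.9; c'Δl = 18.67; W sinα = 67.9
Slice 7: Δl = 2.2/cos46.1° = 3.173 m; N'_7 = 53·cos46.1° − 9·3.173 = 8.2; c'Δl = 24.11; W sinα = 38.2
Σc'Δl = 111.0 kN/m; ΣN' = 354.4 kN/m; ΣW sinα = 249.3 kN/m
Resisting = 111.0 + 354.4·tan26.8° = 111.0 + 179.0 = 290.0 kN/m
FS = 290.0 / 249.3 = 1.163

FS = 1.16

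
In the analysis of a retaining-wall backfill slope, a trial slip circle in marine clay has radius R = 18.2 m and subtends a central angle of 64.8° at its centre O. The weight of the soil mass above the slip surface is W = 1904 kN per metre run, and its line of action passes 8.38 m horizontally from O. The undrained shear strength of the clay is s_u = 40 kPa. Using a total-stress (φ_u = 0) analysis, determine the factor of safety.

Taking moments about the centre O, the resisting moment is provided by the undrained shear strength acting along the arc:
Arc length L_a = R·θ = 18.2·(64.8°·π/180) = 18.2·1.1310 = 20.58 m
M_R = s_u·L_a·R = 40·20.58·18.2 = 14984.9 kN·m/m
M_D = W·d = 1904·8.38 = 15955.5 kN·m/m
FS = M_R / M_D = 14984.9 / 15955.5 = 0.939

FS = 0.94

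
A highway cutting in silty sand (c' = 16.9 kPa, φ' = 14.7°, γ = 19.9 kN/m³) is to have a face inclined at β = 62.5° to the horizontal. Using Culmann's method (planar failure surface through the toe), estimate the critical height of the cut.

Culmann's analysis gives the critical failure plane at α_cr = (β + φ')/2 = (62.5 + 14.7)/2 = 38.6°, and the critical height
H_c = (4c'/γ) · sinβ cosφ' / [1 − cos(β − φ')]
    = (4·16.9/19.9) · sin62.5°·cos14.7° / [1 − cos(47.8°)]
    = 3.397 · 0.8870·0.9673 / [1 − 0.6717]
    = 3.397 · 0.8580 / 0.3283
    = 8.88 m

H_c = 8.88 m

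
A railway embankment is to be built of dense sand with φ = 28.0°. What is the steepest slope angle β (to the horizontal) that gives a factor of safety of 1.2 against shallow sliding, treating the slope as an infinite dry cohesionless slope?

β = 23.9°

For an infinite dry cohesionless slope FS = tanφ/tanβ, so tanβ = tanφ / FS.
tanβ = tan28.0° / 1.2 = 0.5317 / 1.2 = 0.4431
β = arctan(0.4431) = 23.90°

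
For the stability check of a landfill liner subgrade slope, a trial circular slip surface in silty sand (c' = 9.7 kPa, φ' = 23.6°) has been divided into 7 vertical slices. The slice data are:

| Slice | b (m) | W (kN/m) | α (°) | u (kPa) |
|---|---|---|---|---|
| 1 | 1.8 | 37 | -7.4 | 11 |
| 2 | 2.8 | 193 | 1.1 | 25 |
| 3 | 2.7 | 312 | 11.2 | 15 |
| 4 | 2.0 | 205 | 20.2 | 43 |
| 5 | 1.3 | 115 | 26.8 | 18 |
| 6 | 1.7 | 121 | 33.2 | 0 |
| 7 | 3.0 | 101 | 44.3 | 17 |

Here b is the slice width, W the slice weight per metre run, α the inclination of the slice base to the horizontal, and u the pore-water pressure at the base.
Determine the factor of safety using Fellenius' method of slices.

Ordinary method of slices: FS = Σ[c'·Δl_i + (W_i cosα_i − u_i·Δl_i)·tanφ'] / Σ W_i sinα_i, with Δl_i = b_i / cosα_i.
Slice 1: Δl = 1.8/cos(-7.4°) = 1.815 m; N'_1 = 37·cos(-7.4°) − 11·1.815 = 16.7; c'Δl = 17.61; W sinα = -4.8
Slice 2: Δl = 2.8/cos1.1° = 2.801 m; N'_2 = 193·cos1.1° − 25·2.801 = 123.0; c'Δl = 27.17; W sinα = 3.7
Slice 3: Δl = 2.7/cos11.2° = 2.752 m; N'_3 = 312·cos11.2° − 15·2.752 = 264.8; c'Δl = 26.70; W sinα = 60.6
Slice 4: Δl = 2.0/cos20.2° = 2.131 m; N'_4 = 205·cos20.2° − 43·2.131 = 100.8; c'Δl = 20.67; W sinα = 70.8
Slice 5: Δl = 1.3/cos26.8° = 1.456 m; N'_5 = 115·cos26.8° − 18·1.456 = 76.4; c'Δl = 14.13; W sinα = 51.9
Slice 6: Δl = 1.7/cos33.2° = 2.032 m; N'_6 = 121·cos33.2° − 0·2.032 = 101.2; c'Δl = 19.71; W sinα = 66.3
Slice 7: Δl = 3.0/cos44.3° = 4.192 m; N'_7 = 101·cos44.3° − 17·4.192 = 1.0; c'Δl = 40.66; W sinα = 70.5
Σc'Δl = 166.6 kN/m; ΣN' = 683.9 kN/m; ΣW sinα = 319.0 kN/m
Resisting = 166.6 + 683.9·tan23.6° = 166.6 + 298.8 = 465.4 kN/m
FS = 465.4 / 319.0 = 1.459

FS = 1.46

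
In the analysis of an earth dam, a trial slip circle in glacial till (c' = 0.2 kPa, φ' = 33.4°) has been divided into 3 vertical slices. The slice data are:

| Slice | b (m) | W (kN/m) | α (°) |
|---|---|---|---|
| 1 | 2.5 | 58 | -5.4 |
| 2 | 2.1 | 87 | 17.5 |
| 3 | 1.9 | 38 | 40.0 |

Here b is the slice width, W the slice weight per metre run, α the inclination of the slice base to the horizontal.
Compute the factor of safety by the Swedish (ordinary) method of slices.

FS = 2.51

Ordinary method of slices: FS = Σ[c'·Δl_i + (W_i cosα_i)·tanφ'] / Σ W_i sinα_i, with Δl_i = b_i / cosα_i.
Slice 1: Δl = 2.5/cos(-5.4°) = 2.511 m; N'_1 = 58·cos(-5.4°) = 57.7; c'Δl = 0.50; W sinα = -5.5
Slice 2: Δl = 2.1/cos17.5° = 2.202 m; N'_2 = 87·cos17.5° = 83.0; c'Δl = 0.44; W sinα = 26.2
Slice 3: Δl = 1.9/cos40.0° = 2.480 m; N'_3 = 38·cos40.0° = 29.1; c'Δl = 0.50; W sinα = 24.4
Σc'Δl = 1.4 kN/m; ΣN' = 169.8 kN/m; ΣW sinα = 45.1 kN/m
Resisting = 1.4 + 169.8·tan33.4° = 1.4 + 112.0 = 113.4 kN/m
FS = 113.4 / 45.1 = 2.513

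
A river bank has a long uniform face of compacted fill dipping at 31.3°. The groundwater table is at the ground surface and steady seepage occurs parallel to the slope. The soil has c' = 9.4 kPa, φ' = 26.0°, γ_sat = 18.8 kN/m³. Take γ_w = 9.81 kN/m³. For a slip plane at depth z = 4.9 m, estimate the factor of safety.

FS = 0.61

With seepage parallel to the slope and the water table at the surface, the effective normal stress on the slip plane uses the buoyant unit weight γ' = γ_sat − γ_w while the driving shear stress uses γ_sat:
FS = [c' + γ' z cos²β tanφ'] / [γ_sat z sinβ cosβ]
γ' = 18.8 − 9.81 = 8.99 kN/m³
Numerator = 9.4 + 8.99·4.9·cos²31.3°·tan26.0° = 9.4 + 8.99·4.9·0.7301·0.4877 = 25.086 kPa
Denominator = 18.8·4.9·sin31.3°·cos31.3° = 18.8·4.9·0.5195·0.8545 = 40.893 kPa
FS = 25.086 / 40.893 = 0.613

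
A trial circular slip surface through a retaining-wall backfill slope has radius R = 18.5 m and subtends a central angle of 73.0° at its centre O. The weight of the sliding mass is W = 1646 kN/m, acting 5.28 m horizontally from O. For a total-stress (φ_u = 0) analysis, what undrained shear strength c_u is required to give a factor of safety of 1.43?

FS = c_u·L_a·R / (W·d), so c_u = FS·W·d / (L_a·R).
Arc length L_a = R·θ = 18.5·(73.0°·π/180) = 18.5·1.2741 = 23.57 m
c_u = 1.43·1646·5.28 / (23.57·18.5) = 12428.0 / 436.06 = 28.50 kPa

c_u = 28.5 kPa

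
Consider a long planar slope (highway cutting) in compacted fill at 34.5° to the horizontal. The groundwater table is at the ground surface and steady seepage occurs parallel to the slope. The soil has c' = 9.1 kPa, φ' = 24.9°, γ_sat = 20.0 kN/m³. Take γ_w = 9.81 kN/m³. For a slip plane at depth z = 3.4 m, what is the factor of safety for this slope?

With seepage parallel to the slope and the water table at the surface, the effective normal stress on the slip plane uses the buoyant unit weight γ' = γ_sat − γ_w while the driving shear stress uses γ_sat:
FS = [c' + γ' z cos²β tanφ'] / [γ_sat z sinβ cosβ]
γ' = 20.0 − 9.81 = 10.19 kN/m³
Numerator = 9.1 + 10.19·3.4·cos²34.5°·tan24.9° = 9.1 + 10.19·3.4·0.6792·0.4642 = 20.023 kPa
Denominator = 20.0·3.4·sin34.5°·cos34.5° = 20.0·3.4·0.5664·0.8241 = 31.742 kPa
FS = 20.023 / 31.742 = 0.631

FS = 0.63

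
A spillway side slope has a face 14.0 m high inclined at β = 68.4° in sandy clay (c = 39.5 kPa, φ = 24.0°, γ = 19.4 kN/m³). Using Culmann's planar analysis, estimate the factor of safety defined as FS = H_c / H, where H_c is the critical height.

H_c = (4c/γ) · sinβ cosφ / [1 − cos(β − φ)]
    = (4·39.5/19.4) · sin68.4°·cos24.0° / [1 − cos44.4°]
    = 8.144 · 0.8494 / 0.2855 = 24.23 m
FS = H_c / H = 24.23 / 14.0 = 1.731

FS = 1.73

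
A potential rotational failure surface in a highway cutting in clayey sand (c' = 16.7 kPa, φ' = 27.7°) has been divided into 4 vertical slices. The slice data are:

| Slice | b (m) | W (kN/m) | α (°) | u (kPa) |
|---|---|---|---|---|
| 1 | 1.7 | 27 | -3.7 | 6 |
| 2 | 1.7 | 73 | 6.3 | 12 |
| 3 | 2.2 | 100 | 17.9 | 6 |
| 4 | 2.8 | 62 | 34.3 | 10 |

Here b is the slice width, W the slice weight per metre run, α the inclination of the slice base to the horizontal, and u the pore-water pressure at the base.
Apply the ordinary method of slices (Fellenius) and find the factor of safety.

FS = 3.34

Ordinary method of slices: FS = Σ[c'·Δl_i + (W_i cosα_i − u_i·Δl_i)·tanφ'] / Σ W_i sinα_i, with Δl_i = b_i / cosα_i.
Slice 1: Δl = 1.7/cos(-3.7°) = 1.704 m; N'_1 = 27·cos(-3.7°) − 6·1.704 = 16.7; c'Δl = 28.45; W sinα = -1.7
Slice 2: Δl = 1.7/cos6.3° = 1.710 m; N'_2 = 73·cos6.3° − 12·1.710 = 52.0; c'Δl = 28.56; W sinα = 8.0
Slice 3: Δl = 2.2/cos17.9° = 2.312 m; N'_3 = 100·cos17.9° − 6·2.312 = 81.3; c'Δl = 38.61; W sinα = 30.7
Slice 4: Δl = 2.8/cos34.3° = 3.389 m; N'_4 = 62·cos34.3° − 10·3.389 = 17.3; c'Δl = 56.60; W sinα = 34.9
Σc'Δl = 152.2 kN/m; ΣN' = 167.4 kN/m; ΣW sinα = 71.9 kN/m
Resisting = 152.2 + 167.4·tan27.7° = 152.2 + 87.9 = 240.1 kN/m
FS = 240.1 / 71.9 = 3.337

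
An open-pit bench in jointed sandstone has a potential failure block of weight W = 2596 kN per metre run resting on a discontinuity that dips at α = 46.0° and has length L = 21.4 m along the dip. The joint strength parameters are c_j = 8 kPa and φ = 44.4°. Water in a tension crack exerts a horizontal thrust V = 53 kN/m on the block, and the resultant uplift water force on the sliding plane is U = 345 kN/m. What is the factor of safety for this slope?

FS = 0.82

Resolving the block weight along and normal to the plane and applying the Mohr–Coulomb strength on the joint:
N' = W cosα − U − V sinα = 2596·cos46.0° − 345 − 53·sin46.0° = 1420.2 kN/m
Driving force T = W sinα + V cosα = 2596·sin46.0° + 53·cos46.0° = 1904.2 kN/m
Resisting force R = c_j·L + N'·tanφ = 8·21.4 + 1420.2·tan44.4° = 171.2 + 1390.8 = 1562.0 kN/m
FS = R / T = 1562.0 / 1904.2 = 0.820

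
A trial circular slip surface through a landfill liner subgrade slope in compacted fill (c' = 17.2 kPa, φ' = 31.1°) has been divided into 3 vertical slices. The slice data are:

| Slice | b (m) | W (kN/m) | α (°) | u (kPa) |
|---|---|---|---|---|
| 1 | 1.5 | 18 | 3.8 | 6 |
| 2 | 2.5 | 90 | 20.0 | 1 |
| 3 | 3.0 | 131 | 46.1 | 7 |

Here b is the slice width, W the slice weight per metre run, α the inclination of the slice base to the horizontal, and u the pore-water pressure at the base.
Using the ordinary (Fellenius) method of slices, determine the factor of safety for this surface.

Ordinary method of slices: FS = Σ[c'·Δl_i + (W_i cosα_i − u_i·Δl_i)·tanφ'] / Σ W_i sinα_i, with Δl_i = b_i / cosα_i.
Slice 1: Δl = 1.5/cos3.8° = 1.503 m; N'_1 = 18·cos3.8° − 6·1.503 = 8.9; c'Δl = 25.86; W sinα = 1.2
Slice 2: Δl = 2.5/cos20.0° = 2.660 m; N'_2 = 90·cos20.0° − 1·2.660 = 81.9; c'Δl = 45.76; W sinα = 30.8
Slice 3: Δl = 3.0/cos46.1° = 4.326 m; N'_3 = 131·cos46.1° − 7·4.326 = 60.6; c'Δl = 74.42; W sinα = 94.4
Σc'Δl = 146.0 kN/m; ΣN' = 151.4 kN/m; ΣW sinα = 126.4 kN/m
Resisting = 146.0 + 151.4·tan31.1° = 146.0 + 91.3 = 237.4 kN/m
FS = 237.4 / 126.4 = 1.878

FS = 1.88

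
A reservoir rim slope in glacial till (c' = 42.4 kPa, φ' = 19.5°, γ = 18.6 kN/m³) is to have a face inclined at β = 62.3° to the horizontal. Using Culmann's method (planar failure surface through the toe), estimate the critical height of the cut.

Culmann's analysis gives the critical failure plane at α_cr = (β + φ')/2 = (62.3 + 19.5)/2 = 40.9°, and the critical height
H_c = (4c'/γ) · sinβ cosφ' / [1 − cos(β − φ')]
    = (4·42.4/18.6) · sin62.3°·cos19.5° / [1 − cos(42.8°)]
    = 9.118 · 0.8854·0.9426 / [1 − 0.7337]
    = 9.118 · 0.8346 / 0.2663
    = 28.58 m

H_c = 28.58 m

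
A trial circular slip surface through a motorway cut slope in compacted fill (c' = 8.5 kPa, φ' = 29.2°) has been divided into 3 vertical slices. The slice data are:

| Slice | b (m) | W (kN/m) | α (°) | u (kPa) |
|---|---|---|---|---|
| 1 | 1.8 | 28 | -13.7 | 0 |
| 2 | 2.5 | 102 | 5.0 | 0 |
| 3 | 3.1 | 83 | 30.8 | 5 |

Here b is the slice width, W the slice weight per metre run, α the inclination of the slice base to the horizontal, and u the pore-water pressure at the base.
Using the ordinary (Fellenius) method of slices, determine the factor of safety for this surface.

Ordinary method of slices: FS = Σ[c'·Δl_i + (W_i cosα_i − u_i·Δl_i)·tanφ'] / Σ W_i sinα_i, with Δl_i = b_i / cosα_i.
Slice 1: Δl = 1.8/cos(-13.7°) = 1.853 m; N'_1 = 28·cos(-13.7°) − 0·1.853 = 27.2; c'Δl = 15.75; W sinα = -6.6
Slice 2: Δl = 2.5/cos5.0° = 2.510 m; N'_2 = 102·cos5.0° − 0·2.510 = 101.6; c'Δl = 21.33; W sinα = 8.9
Slice 3: Δl = 3.1/cos30.8° = 3.609 m; N'_3 = 83·cos30.8° − 5·3.609 = 53.2; c'Δl = 30.68; W sinα = 42.5
Σc'Δl = 67.8 kN/m; ΣN' = 182.1 kN/m; ΣW sinα = 44.8 kN/m
Resisting = 67.8 + 182.1·tan29.2° = 67.8 + 101.8 = 169.5 kN/m
FS = 169.5 / 44.8 = 3.787

FS = 3.79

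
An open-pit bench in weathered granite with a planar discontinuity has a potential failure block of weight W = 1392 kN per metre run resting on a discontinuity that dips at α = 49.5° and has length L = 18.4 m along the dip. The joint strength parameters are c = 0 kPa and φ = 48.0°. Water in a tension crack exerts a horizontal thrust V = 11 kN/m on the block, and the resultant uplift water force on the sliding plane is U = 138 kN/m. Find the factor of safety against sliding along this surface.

Resolving the block weight along and normal to the plane and applying the Mohr–Coulomb strength on the joint:
N' = W cosα − U − V sinα = 1392·cos49.5° − 138 − 11·sin49.5° = 757.7 kN/m
Driving force T = W sinα + V cosα = 1392·sin49.5° + 11·cos49.5° = 1065.6 kN/m
Resisting force R = c·L + N'·tanφ = 0·18.4 + 757.7·tan48.0° = 0.0 + 841.5 = 841.5 kN/m
FS = R / T = 841.5 / 1065.6 = 0.790

FS = 0.79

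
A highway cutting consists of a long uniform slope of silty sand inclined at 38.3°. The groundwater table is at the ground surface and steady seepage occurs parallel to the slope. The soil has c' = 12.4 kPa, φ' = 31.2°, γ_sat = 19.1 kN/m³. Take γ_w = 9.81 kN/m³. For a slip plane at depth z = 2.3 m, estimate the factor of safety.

With seepage parallel to the slope and the water table at the surface, the effective normal stress on the slip plane uses the buoyant unit weight γ' = γ_sat − γ_w while the driving shear stress uses γ_sat:
FS = [c' + γ' z cos²β tanφ'] / [γ_sat z sinβ cosβ]
γ' = 19.1 − 9.81 = 9.29 kN/m³
Numerator = 12.4 + 9.29·2.3·cos²38.3°·tan31.2° = 12.4 + 9.29·2.3·0.6159·0.6056 = 20.370 kPa
Denominator = 19.1·2.3·sin38.3°·cos38.3° = 19.1·2.3·0.6198·0.7848 = 21.367 kPa
FS = 20.370 / 21.367 = 0.953

FS = 0.95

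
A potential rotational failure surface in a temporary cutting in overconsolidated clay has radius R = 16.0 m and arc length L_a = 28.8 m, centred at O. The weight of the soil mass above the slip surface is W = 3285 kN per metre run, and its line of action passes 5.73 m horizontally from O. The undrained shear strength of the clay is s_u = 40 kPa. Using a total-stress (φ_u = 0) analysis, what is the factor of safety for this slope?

Taking moments about the centre O, the resisting moment is provided by the undrained shear strength acting along the arc:
M_R = s_u·L_a·R = 40·28.80·16.0 = 18432.0 kN·m/m
M_D = W·d = 3285·5.73 = 18823.1 kN·m/m
FS = M_R / M_D = 18432.0 / 18823.1 = 0.979

FS = 0.98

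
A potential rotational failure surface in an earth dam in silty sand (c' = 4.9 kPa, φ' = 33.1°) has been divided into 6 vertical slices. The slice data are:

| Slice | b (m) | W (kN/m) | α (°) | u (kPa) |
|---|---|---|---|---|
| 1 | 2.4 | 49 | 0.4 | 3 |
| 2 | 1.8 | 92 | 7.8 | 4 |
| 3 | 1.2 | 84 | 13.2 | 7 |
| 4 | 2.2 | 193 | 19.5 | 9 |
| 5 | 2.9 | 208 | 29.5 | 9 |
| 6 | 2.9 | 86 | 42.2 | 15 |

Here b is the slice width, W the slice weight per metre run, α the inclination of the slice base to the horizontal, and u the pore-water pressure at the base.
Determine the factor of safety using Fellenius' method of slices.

Ordinary method of slices: FS = Σ[c'·Δl_i + (W_i cosα_i − u_i·Δl_i)·tanφ'] / Σ W_i sinα_i, with Δl_i = b_i / cosα_i.
Slice 1: Δl = 2.4/cos0.4° = 2.400 m; N'_1 = 49·cos0.4° − 3·2.400 = 41.8; c'Δl = 11.76; W sinα = 0.3
Slice 2: Δl = 1.8/cos7.8° = 1.817 m; N'_2 = 92·cos7.8° − 4·1.817 = 83.9; c'Δl = 8.90; W sinα = 12.5
Slice 3: Δl = 1.2/cos13.2° = 1.233 m; N'_3 = 84·cos13.2° − 7·1.233 = 73.2; c'Δl = 6.04; W sinα = 19.2
Slice 4: Δl = 2.2/cos19.5° = 2.334 m; N'_4 = 193·cos19.5° − 9·2.334 = 160.9; c'Δl = 11.44; W sinα = 64.4
Slice 5: Δl = 2.9/cos29.5° = 3.332 m; N'_5 = 208·cos29.5° − 9·3.332 = 151.0; c'Δl = 16.33; W sinα = 102.4
Slice 6: Δl = 2.9/cos42.2° = 3.915 m; N'_6 = 86·cos42.2° − 15·3.915 = 5.0; c'Δl = 19.18; W sinα = 57.8
Σc'Δl = 73.6 kN/m; ΣN' = 515.8 kN/m; ΣW sinα = 256.6 kN/m
Resisting = 73.6 + 515.8·tan33.1° = 73.6 + 336.2 = 409.9 kN/m
FS = 409.9 / 256.6 = 1.597

FS = 1.60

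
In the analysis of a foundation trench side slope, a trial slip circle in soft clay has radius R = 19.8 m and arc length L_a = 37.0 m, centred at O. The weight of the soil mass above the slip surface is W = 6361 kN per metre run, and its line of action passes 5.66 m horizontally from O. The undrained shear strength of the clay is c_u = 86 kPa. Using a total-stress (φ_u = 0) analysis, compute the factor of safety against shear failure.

Taking moments about the centre O, the resisting moment is provided by the undrained shear strength acting along the arc:
M_R = c_u·L_a·R = 86·37.00·19.8 = 63003.6 kN·m/m
M_D = W·d = 6361·5.66 = 36003.3 kN·m/m
FS = M_R / M_D = 63003.6 / 36003.3 = 1.750

FS = 1.75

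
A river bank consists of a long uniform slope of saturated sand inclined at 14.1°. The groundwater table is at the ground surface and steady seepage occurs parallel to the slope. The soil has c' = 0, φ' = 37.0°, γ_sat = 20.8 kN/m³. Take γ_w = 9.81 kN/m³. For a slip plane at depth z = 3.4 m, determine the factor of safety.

With seepage parallel to the slope and the water table at the surface, the effective normal stress on the slip plane uses the buoyant unit weight γ' = γ_sat − γ_w while the driving shear stress uses γ_sat:
FS = [c' + γ' z cos²β tanφ'] / [γ_sat z sinβ cosβ]
(For c' = 0 this reduces to FS = (γ'/γ_sat)·tanφ'/tanβ.)
γ' = 20.8 − 9.81 = 10.99 kN/m³
Numerator = 0.0 + 10.99·3.4·cos²14.1°·tan37.0° = 0.0 + 10.99·3.4·0.9407·0.7536 = 26.486 kPa
Denominator = 20.8·3.4·sin14.1°·cos14.1° = 20.8·3.4·0.2436·0.9699 = 16.709 kPa
FS = 26.486 / 16.709 = 1.585

FS = 1.59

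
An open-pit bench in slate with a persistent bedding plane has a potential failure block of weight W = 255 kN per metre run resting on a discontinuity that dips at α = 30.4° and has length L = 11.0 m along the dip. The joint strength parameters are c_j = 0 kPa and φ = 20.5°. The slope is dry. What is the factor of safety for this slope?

FS = 0.64

Resolving the block weight along and normal to the plane and applying the Mohr–Coulomb strength on the joint:
N' = W cosα = 255·cos30.4° = 219.9 kN/m
Driving force T = W sinα = 255·sin30.4° = 129.0 kN/m
Resisting force R = c_j·L + N'·tanφ = 0·11.0 + 219.9·tan20.5° = 0.0 + 82.2 = 82.2 kN/m
FS = R / T = 82.2 / 129.0 = 0.637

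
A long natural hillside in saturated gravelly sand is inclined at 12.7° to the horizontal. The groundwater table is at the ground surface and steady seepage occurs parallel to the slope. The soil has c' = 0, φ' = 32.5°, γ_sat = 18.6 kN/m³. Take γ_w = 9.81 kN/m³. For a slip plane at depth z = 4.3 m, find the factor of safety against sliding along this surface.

FS = 1.34

With seepage parallel to the slope and the water table at the surface, the effective normal stress on the slip plane uses the buoyant unit weight γ' = γ_sat − γ_w while the driving shear stress uses γ_sat:
FS = [c' + γ' z cos²β tanφ'] / [γ_sat z sinβ cosβ]
(For c' = 0 this reduces to FS = (γ'/γ_sat)·tanφ'/tanβ.)
γ' = 18.6 − 9.81 = 8.79 kN/m³
Numerator = 0.0 + 8.79·4.3·cos²12.7°·tan32.5° = 0.0 + 8.79·4.3·0.9517·0.6371 = 22.916 kPa
Denominator = 18.6·4.3·sin12.7°·cos12.7° = 18.6·4.3·0.2198·0.9755 = 17.153 kPa
FS = 22.916 / 17.153 = 1.336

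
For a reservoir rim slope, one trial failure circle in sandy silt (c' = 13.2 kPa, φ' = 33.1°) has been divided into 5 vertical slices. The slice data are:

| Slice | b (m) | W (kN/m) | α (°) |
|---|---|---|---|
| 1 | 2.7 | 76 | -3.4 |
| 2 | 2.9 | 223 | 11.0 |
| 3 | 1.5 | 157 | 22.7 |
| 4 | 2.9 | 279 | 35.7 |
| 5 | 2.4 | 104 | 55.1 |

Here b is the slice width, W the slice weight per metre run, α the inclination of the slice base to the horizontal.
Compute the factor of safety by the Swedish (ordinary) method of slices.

FS = 1.94

Ordinary method of slices: FS = Σ[c'·Δl_i + (W_i cosα_i)·tanφ'] / Σ W_i sinα_i, with Δl_i = b_i / cosα_i.
Slice 1: Δl = 2.7/cos(-3.4°) = 2.705 m; N'_1 = 76·cos(-3.4°) = 75.9; c'Δl = 35.70; W sinα = -4.5
Slice 2: Δl = 2.9/cos11.0° = 2.954 m; N'_2 = 223·cos11.0° = 218.9; c'Δl = 39.00; W sinα = 42.6
Slice 3: Δl = 1.5/cos22.7° = 1.626 m; N'_3 = 157·cos22.7° = 144.8; c'Δl = 21.46; W sinα = 60.6
Slice 4: Δl = 2.9/cos35.7° = 3.571 m; N'_4 = 279·cos35.7° = 226.6; c'Δl = 47.14; W sinα = 162.8
Slice 5: Δl = 2.4/cos55.1° = 4.195 m; N'_5 = 104·cos55.1° = 59.5; c'Δl = 55.37; W sinα = 85.3
Σc'Δl = 198.7 kN/m; ΣN' = 725.7 kN/m; ΣW sinα = 346.7 kN/m
Resisting = 198.7 + 725.7·tan33.1° = 198.7 + 473.1 = 671.7 kN/m
FS = 671.7 / 346.7 = 1.937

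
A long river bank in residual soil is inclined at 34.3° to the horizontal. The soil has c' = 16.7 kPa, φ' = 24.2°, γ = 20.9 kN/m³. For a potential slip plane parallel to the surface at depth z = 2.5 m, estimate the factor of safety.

For an infinite slope with a slip plane parallel to the surface (no pore pressure): FS = [c' + γz cos²β tanφ'] / [γz sinβ cosβ].
γz = 20.9·2.5 = 52.25 kN/m²
Numerator = 16.7 + 52.25·cos²34.3°·tan24.2° = 16.7 + 52.25·0.6824·0.4494 = 32.725 kPa
Denominator = 52.25·sin34.3°·cos34.3° = 52.25·0.5635·0.8261 = 24.324 kPa
FS = 32.725 / 24.324 = 1.345

FS = 1.35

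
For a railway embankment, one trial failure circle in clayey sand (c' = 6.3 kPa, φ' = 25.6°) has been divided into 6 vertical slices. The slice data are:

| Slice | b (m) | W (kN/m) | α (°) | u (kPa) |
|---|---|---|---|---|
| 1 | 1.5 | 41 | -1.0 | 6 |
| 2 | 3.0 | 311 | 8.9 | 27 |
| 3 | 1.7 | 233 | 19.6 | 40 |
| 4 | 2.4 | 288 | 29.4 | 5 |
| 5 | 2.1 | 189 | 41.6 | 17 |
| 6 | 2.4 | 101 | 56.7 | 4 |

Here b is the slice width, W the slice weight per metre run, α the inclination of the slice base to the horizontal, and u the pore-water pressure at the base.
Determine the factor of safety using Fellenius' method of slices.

FS = 0.99

Ordinary method of slices: FS = Σ[c'·Δl_i + (W_i cosα_i − u_i·Δl_i)·tanφ'] / Σ W_i sinα_i, with Δl_i = b_i / cosα_i.
Slice 1: Δl = 1.5/cos(-1.0°) = 1.500 m; N'_1 = 41·cos(-1.0°) − 6·1.500 = 32.0; c'Δl = 9.45; W sinα = -0.7
Slice 2: Δl = 3.0/cos8.9° = 3.037 m; N'_2 = 311·cos8.9° − 27·3.037 = 225.3; c'Δl = 19.13; W sinα = 48.1
Slice 3: Δl = 1.7/cos19.6° = 1.805 m; N'_3 = 233·cos19.6° − 40·1.805 = 147.3; c'Δl = 11.37; W sinα = 78.2
Slice 4: Δl = 2.4/cos29.4° = 2.755 m; N'_4 = 288·cos29.4° − 5·2.755 = 237.1; c'Δl = 17.36; W sinα = 141.4
Slice 5: Δl = 2.1/cos41.6° = 2.808 m; N'_5 = 189·cos41.6° − 17·2.808 = 93.6; c'Δl = 17.69; W sinα = 125.5
Slice 6: Δl = 2.4/cos56.7° = 4.371 m; N'_6 = 101·cos56.7° − 4·4.371 = 38.0; c'Δl = 27.54; W sinα = 84.4
Σc'Δl = 102.5 kN/m; ΣN' = 773.3 kN/m; ΣW sinα = 476.8 kN/m
Resisting = 102.5 + 773.3·tan25.6° = 102.5 + 370.5 = 473.0 kN/m
FS = 473.0 / 476.8 = 0.992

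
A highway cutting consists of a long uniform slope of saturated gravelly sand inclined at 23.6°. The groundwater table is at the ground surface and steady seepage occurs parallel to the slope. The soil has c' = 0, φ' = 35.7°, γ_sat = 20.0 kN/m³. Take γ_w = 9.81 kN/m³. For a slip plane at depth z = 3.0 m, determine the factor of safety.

With seepage parallel to the slope and the water table at the surface, the effective normal stress on the slip plane uses the buoyant unit weight γ' = γ_sat − γ_w while the driving shear stress uses γ_sat:
FS = [c' + γ' z cos²β tanφ'] / [γ_sat z sinβ cosβ]
(For c' = 0 this reduces to FS = (γ'/γ_sat)·tanφ'/tanβ.)
γ' = 20.0 − 9.81 = 10.19 kN/m³
Numerator = 0.0 + 10.19·3.0·cos²23.6°·tan35.7° = 0.0 + 10.19·3.0·0.8397·0.7186 = 18.446 kPa
Denominator = 20.0·3.0·sin23.6°·cos23.6° = 20.0·3.0·0.4003·0.9164 = 22.012 kPa
FS = 18.446 / 22.012 = 0.838

FS = 0.84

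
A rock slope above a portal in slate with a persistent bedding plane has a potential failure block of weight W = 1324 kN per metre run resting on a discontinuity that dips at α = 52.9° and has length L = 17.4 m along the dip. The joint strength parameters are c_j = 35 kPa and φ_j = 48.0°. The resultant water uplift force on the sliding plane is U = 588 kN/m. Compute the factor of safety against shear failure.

FS = 0.80

Resolving the block weight along and normal to the plane and applying the Mohr–Coulomb strength on the joint:
N' = W cosα − U = 1324·cos52.9° − 588 = 210.6 kN/m
Driving force T = W sinα = 1324·sin52.9° = 1056.0 kN/m
Resisting force R = c_j·L + N'·tanφ_j = 35·17.4 + 210.6·tan48.0° = 609.0 + 233.9 = 842.9 kN/m
FS = R / T = 842.9 / 1056.0 = 0.798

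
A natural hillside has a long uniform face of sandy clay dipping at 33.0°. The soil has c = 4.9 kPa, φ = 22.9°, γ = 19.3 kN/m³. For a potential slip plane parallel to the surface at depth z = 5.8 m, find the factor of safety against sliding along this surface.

FS = 0.75

For an infinite slope with a slip plane parallel to the surface (no pore pressure): FS = [c + γz cos²β tanφ] / [γz sinβ cosβ].
γz = 19.3·5.8 = 111.94 kN/m²
Numerator = 4.9 + 111.94·cos²33.0°·tan22.9° = 4.9 + 111.94·0.7034·0.4224 = 38.159 kPa
Denominator = 111.94·sin33.0°·cos33.0° = 111.94·0.5446·0.8387 = 51.131 kPa
FS = 38.159 / 51.131 = 0.746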